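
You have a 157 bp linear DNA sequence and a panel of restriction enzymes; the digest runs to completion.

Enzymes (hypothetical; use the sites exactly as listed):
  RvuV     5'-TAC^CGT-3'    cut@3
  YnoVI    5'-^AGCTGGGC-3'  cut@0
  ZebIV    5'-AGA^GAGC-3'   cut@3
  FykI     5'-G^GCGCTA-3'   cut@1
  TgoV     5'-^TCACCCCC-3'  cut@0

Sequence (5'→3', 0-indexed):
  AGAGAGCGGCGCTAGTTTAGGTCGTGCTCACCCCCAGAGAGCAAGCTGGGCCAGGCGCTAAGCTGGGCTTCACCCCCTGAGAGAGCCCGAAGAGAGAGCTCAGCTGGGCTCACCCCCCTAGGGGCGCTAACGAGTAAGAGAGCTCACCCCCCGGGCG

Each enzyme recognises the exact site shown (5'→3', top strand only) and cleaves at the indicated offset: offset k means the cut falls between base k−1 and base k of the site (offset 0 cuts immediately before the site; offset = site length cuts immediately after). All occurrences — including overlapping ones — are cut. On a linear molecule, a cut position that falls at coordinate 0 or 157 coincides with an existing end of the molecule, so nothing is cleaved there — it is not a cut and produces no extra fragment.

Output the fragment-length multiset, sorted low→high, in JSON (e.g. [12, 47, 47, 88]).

[3,4,5,5,6,6,8,9,11,11,13,13,14,14,16,19]

Per-enzyme occurrences:
  RvuV (TACCGT, off=3): no sites
  YnoVI (AGCTGGGC, off=0): starts [43, 60, 101] → cuts [43, 60, 101]
  ZebIV (AGAGAGC, off=3): starts [0, 35, 79, 92, 136] → cuts [3, 38, 82, 95, 139]
  FykI (GGCGCTA, off=1): starts [7, 53, 122] → cuts [8, 54, 123]
  TgoV (TCACCCCC, off=0): starts [27, 69, 109, 143] → cuts [27, 69, 109, 143]

All cut coordinates (distinct, sorted): [3, 8, 27, 38, 43, 54, 60, 69, 82, 95, 101, 109, 123, 139, 143]

Fragment lengths:
  [0,3): 3 bp
  [3,8): 5 bp
  [8,27): 19 bp
  [27,38): 11 bp
  [38,43): 5 bp
  [43,54): 11 bp
  [54,60): 6 bp
  [60,69): 9 bp
  [69,82): 13 bp
  [82,95): 13 bp
  [95,101): 6 bp
  [101,109): 8 bp
  [109,123): 14 bp
  [123,139): 16 bp
  [139,143): 4 bp
  [143,157): 14 bp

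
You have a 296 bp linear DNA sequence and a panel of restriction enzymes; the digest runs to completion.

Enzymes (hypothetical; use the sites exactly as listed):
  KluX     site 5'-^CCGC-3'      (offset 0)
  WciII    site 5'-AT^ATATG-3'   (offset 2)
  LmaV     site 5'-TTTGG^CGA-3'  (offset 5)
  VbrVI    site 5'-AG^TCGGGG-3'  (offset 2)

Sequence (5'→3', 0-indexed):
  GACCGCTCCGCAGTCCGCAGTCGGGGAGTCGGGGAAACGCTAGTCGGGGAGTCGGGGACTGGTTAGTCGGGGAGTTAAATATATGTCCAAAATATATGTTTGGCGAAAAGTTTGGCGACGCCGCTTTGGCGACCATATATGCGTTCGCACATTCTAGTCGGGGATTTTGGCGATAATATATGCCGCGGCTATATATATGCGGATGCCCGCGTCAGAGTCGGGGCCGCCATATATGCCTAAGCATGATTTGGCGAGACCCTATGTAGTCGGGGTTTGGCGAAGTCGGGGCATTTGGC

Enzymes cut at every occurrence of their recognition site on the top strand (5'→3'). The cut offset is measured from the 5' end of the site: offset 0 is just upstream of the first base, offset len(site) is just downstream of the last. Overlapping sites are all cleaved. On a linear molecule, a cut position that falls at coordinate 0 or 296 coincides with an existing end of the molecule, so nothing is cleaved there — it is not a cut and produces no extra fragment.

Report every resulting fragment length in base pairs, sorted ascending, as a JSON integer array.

[2,5,5,5,5,6,6,7,7,7,7,8,8,9,10,11,11,12,12,12,13,13,14,14,15,15,15,21,21]

Per-enzyme occurrences:
  KluX (CCGC, off=0): starts [2, 7, 14, 120, 182, 206, 223] → cuts [2, 7, 14, 120, 182, 206, 223]
  WciII (ATATATG, off=2): starts [78, 91, 134, 175, 192, 228] → cuts [80, 93, 136, 177, 194, 230]
  LmaV (TTTGGCGA, off=5): starts [98, 110, 124, 165, 246, 272] → cuts [103, 115, 129, 170, 251, 277]
  VbrVI (AGTCGGGG, off=2): starts [18, 26, 41, 49, 64, 155, 215, 264, 280] → cuts [20, 28, 43, 51, 66, 157, 217, 266, 282]

All cut coordinates (distinct, sorted): [2, 7, 14, 20, 28, 43, 51, 66, 80, 93, 103, 115, 120, 129, 136, 157, 170, 177, 182, 194, 206, 217, 223, 230, 251, 266, 277, 282]

Fragments:
  [0,2): 2 bp
  [2,7): 5 bp
  [7,14): 7 bp
  [14,20): 6 bp
  [20,28): 8 bp
  [28,43): 15 bp
  [43,51): 8 bp
  [51,66): 15 bp
  [66,80): 14 bp
  [80,93): 13 bp
  [93,103): 10 bp
  [103,115): 12 bp
  [115,120): 5 bp
  [120,129): 9 bp
  [129,136): 7 bp
  [136,157): 21 bp
  [157,170): 13 bp
  [170,177): 7 bp
  [177,182): 5 bp
  [182,194): 12 bp
  [194,206): 12 bp
  [206,217): 11 bp
  [217,223): 6 bp
  [223,230): 7 bp
  [230,251): 21 bp
  [251,266): 15 bp
  [266,277): 11 bp
  [277,282): 5 bp
  [282,296): 14 bp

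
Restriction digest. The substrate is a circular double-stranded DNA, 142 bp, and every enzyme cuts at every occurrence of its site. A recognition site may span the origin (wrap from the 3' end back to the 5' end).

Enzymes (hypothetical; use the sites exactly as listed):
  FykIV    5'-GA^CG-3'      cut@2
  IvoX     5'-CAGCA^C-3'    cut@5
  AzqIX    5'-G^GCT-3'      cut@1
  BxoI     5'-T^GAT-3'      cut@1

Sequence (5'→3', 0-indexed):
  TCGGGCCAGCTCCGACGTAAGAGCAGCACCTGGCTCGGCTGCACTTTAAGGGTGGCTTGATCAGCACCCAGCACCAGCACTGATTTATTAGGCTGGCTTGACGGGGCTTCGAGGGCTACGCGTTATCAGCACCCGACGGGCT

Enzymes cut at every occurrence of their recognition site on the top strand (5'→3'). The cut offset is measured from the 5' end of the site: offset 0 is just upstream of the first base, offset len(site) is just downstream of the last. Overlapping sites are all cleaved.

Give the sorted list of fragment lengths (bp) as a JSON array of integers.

[2,3,4,4,4,4,5,5,6,6,7,8,9,10,13,17,17,18]

Per-enzyme occurrences:
  FykIV GACG/2: at [13, 99, 134] ⇒ [15, 101, 136]
  IvoX CAGCAC/5: at [23, 61, 68, 74, 126] ⇒ [28, 66, 73, 79, 131]
  AzqIX GGCT/1: at [31, 36, 53, 90, 94, 104, 113, 138] ⇒ [32, 37, 54, 91, 95, 105, 114, 139]
  BxoI TGAT/1: at [57, 80] ⇒ [58, 81]

Pooled cuts: [15, 28, 32, 37, 54, 58, 66, 73, 79, 81, 91, 95, 101, 105, 114, 131, 136, 139]

Fragments:
  15→28: 13 bp
  28→32: 4 bp
  32→37: 5 bp
  37→54: 17 bp
  54→58: 4 bp
  58→66: 8 bp
  66→73: 7 bp
  73→79: 6 bp
  79→81: 2 bp
  81→91: 10 bp
  91→95: 4 bp
  95→101: 6 bp
  101→105: 4 bp
  105→114: 9 bp
  114→131: 17 bp
  131→136: 5 bp
  136→139: 3 bp
  139→15 (wrap): 142-139+15 = 18 bp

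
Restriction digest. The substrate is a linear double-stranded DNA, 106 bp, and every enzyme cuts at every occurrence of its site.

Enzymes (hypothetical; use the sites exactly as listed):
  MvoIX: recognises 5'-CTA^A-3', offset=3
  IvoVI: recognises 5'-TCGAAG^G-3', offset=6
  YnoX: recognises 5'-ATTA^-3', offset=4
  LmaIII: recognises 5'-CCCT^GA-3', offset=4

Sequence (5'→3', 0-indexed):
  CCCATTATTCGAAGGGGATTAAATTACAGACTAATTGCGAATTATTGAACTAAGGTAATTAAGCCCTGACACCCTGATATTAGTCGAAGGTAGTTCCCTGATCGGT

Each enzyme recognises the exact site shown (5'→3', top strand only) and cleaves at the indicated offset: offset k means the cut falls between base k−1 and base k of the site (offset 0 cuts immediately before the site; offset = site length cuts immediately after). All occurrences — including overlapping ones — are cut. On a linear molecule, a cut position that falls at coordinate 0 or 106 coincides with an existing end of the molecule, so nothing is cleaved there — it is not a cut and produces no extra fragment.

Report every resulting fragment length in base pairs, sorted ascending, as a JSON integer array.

Site scan:
  MvoIX (CTAA, off=3): starts [30, 49] → cuts [33, 52]
  IvoVI (TCGAAGG, off=6): starts [8, 83] → cuts [14, 89]
  YnoX (ATTA, off=4): starts [3, 17, 22, 40, 57, 78] → cuts [7, 21, 26, 44, 61, 82]
  LmaIII (CCCTGA, off=4): starts [63, 71, 95] → cuts [67, 75, 99]

All cut coordinates (distinct, sorted): [7, 14, 21, 26, 33, 44, 52, 61, 67, 75, 82, 89, 99]

Fragment lengths:
  [0,7): 7 bp
  [7,14): 7 bp
  [14,21): 7 bp
  [21,26): 5 bp
  [26,33): 7 bp
  [33,44): 11 bp
  [44,52): 8 bp
  [52,61): 9 bp
  [61,67): 6 bp
  [67,75): 8 bp
  [75,82): 7 bp
  [82,89): 7 bp
  [89,99): 10 bp
  [99,106): 7 bp

[5,6,7,7,7,7,7,7,7,8,8,9,10,11]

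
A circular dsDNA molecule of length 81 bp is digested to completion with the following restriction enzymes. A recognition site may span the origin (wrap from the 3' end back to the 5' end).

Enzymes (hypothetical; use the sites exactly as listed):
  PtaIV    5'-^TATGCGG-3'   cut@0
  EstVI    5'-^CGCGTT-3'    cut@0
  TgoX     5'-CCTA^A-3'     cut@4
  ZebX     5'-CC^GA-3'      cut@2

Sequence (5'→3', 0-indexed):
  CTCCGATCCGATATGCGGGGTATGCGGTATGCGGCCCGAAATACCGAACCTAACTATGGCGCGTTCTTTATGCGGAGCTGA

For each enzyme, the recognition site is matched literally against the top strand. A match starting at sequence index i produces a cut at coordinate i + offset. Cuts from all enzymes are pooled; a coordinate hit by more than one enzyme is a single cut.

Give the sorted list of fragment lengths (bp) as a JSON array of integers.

Site scan:
  PtaIV TATGCGG/0: at [11, 20, 27, 68] ⇒ [11, 20, 27, 68]
  EstVI CGCGTT/0: at [59] ⇒ [59]
  TgoX CCTAA/4: at [48] ⇒ [52]
  ZebX CCGA/2: at [2, 7, 35, 43] ⇒ [4, 9, 37, 45]

Pooled cuts: [4, 9, 11, 20, 27, 37, 45, 52, 59, 68]

Fragment lengths:
  4→9: 5 bp
  9→11: 2 bp
  11→20: 9 bp
  20→27: 7 bp
  27→37: 10 bp
  37→45: 8 bp
  45→52: 7 bp
  52→59: 7 bp
  59→68: 9 bp
  68→4 (wrap): 81-68+4 = 17 bp

[2,5,7,7,7,8,9,9,10,17]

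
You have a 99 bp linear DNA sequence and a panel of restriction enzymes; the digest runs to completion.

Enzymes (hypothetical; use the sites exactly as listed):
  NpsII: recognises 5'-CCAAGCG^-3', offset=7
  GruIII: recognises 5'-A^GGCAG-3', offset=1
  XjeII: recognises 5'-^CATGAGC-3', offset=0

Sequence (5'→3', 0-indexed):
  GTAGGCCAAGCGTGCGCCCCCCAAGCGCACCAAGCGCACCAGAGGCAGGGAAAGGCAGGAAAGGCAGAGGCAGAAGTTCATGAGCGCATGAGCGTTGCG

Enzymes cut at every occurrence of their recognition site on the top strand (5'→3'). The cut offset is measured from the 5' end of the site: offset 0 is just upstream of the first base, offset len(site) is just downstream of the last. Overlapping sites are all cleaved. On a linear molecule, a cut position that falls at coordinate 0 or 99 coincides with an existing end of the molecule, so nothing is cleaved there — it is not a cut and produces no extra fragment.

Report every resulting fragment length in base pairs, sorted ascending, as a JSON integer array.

Scan for sites:
  NpsII CCAAGCG/7: at [5, 20, 29] ⇒ [12, 27, 36]
  GruIII AGGCAG/1: at [42, 52, 61, 67] ⇒ [43, 53, 62, 68]
  XjeII CATGAGC/0: at [78, 86] ⇒ [78, 86]

All cut coordinates (distinct, sorted): [12, 27, 36, 43, 53, 62, 68, 78, 86]

Fragment lengths:
  [0,12): 12 bp
  [12,27): 15 bp
  [27,36): 9 bp
  [36,43): 7 bp
  [43,53): 10 bp
  [53,62): 9 bp
  [62,68): 6 bp
  [68,78): 10 bp
  [78,86): 8 bp
  [86,99): 13 bp

[6,7,8,9,9,10,10,12,13,15]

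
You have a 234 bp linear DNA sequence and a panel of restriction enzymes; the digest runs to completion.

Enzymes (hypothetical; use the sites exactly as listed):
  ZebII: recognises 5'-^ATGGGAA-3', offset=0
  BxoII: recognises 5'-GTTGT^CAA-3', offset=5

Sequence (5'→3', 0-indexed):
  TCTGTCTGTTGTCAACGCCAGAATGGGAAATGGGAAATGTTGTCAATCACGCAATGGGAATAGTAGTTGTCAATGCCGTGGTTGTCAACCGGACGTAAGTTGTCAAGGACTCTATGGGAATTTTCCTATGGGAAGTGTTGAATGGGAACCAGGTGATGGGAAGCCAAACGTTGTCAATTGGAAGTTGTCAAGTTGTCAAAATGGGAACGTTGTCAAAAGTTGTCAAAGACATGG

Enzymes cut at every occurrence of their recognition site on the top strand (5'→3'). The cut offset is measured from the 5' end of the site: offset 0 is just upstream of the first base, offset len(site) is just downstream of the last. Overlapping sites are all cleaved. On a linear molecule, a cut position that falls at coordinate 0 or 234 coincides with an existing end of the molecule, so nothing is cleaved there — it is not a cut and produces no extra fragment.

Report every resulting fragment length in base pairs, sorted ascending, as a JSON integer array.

Site scan:
  ZebII (ATGGGAA, off=0): starts [22, 29, 53, 113, 127, 141, 155, 200] → cuts [22, 29, 53, 113, 127, 141, 155, 200]
  BxoII (GTTGTCAA, off=5): starts [7, 38, 65, 80, 98, 169, 183, 191, 208, 218] → cuts [12, 43, 70, 85, 103, 174, 188, 196, 213, 223]

Pooled cuts: [12, 22, 29, 43, 53, 70, 85, 103, 113, 127, 141, 155, 174, 188, 196, 200, 213, 223]

Fragment lengths:
  [0,12): 12 bp
  [12,22): 10 bp
  [22,29): 7 bp
  [29,43): 14 bp
  [43,53): 10 bp
  [53,70): 17 bp
  [70,85): 15 bp
  [85,103): 18 bp
  [103,113): 10 bp
  [113,127): 14 bp
  [127,141): 14 bp
  [141,155): 14 bp
  [155,174): 19 bp
  [174,188): 14 bp
  [188,196): 8 bp
  [196,200): 4 bp
  [200,213): 13 bp
  [213,223): 10 bp
  [223,234): 11 bp

[4,7,8,10,10,10,10,11,12,13,14,14,14,14,14,15,17,18,19]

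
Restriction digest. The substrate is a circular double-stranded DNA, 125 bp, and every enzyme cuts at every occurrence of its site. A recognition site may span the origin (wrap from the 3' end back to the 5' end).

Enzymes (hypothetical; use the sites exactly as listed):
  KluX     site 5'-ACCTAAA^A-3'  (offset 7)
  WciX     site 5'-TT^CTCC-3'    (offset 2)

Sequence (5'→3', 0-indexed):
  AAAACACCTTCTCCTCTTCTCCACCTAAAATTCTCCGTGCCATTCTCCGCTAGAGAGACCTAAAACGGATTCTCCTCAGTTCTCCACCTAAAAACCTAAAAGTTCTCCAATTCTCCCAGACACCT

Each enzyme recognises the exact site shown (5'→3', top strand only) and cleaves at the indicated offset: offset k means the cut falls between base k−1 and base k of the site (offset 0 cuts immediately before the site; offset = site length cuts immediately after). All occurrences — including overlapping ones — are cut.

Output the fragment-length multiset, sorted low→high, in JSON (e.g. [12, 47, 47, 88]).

Per-enzyme occurrences:
  KluX (ACCTAAAA, off=7): starts [22, 57, 85, 93, 121] → cuts [3, 29, 64, 92, 100]
  WciX (TTCTCC, off=2): starts [8, 16, 30, 42, 69, 79, 102, 110] → cuts [10, 18, 32, 44, 71, 81, 104, 112]

Pooled cuts: [3, 10, 18, 29, 32, 44, 64, 71, 81, 92, 100, 104, 112]

Fragment lengths:
  3→10: 7 bp
  10→18: 8 bp
  18→29: 11 bp
  29→32: 3 bp
  32→44: 12 bp
  44→64: 20 bp
  64→71: 7 bp
  71→81: 10 bp
  81→92: 11 bp
  92→100: 8 bp
  100→104: 4 bp
  104→112: 8 bp
  112→3 (wrap): 125-112+3 = 16 bp

[3,4,7,7,8,8,8,10,11,11,12,16,20]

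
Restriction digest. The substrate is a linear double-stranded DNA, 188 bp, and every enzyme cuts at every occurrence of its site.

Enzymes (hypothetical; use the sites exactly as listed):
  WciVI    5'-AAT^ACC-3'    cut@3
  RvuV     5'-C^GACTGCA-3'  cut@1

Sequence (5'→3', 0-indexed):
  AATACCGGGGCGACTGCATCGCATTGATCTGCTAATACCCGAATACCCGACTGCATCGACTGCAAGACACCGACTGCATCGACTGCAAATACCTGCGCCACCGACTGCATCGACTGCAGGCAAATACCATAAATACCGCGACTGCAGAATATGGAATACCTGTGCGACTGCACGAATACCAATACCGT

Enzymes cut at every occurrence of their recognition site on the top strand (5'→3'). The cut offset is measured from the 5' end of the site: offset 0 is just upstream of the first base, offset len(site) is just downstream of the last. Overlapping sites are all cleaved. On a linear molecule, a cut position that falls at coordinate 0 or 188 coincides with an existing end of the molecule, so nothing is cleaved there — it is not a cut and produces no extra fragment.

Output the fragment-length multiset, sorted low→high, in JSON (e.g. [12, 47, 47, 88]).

[3,4,5,5,6,8,8,8,9,9,9,9,10,12,12,14,14,18,25]

Site scan:
  WciVI (AATACC, off=3): starts [0, 33, 41, 87, 122, 131, 154, 174, 180] → cuts [3, 36, 44, 90, 125, 134, 157, 177, 183]
  RvuV (CGACTGCA, off=1): starts [10, 47, 56, 70, 79, 101, 110, 138, 164] → cuts [11, 48, 57, 71, 80, 102, 111, 139, 165]

Pooled cuts: [3, 11, 36, 44, 48, 57, 71, 80, 90, 102, 111, 125, 134, 139, 157, 165, 177, 183]

Fragments:
  [0,3): 3 bp
  [3,11): 8 bp
  [11,36): 25 bp
  [36,44): 8 bp
  [44,48): 4 bp
  [48,57): 9 bp
  [57,71): 14 bp
  [71,80): 9 bp
  [80,90): 10 bp
  [90,102): 12 bp
  [102,111): 9 bp
  [111,125): 14 bp
  [125,134): 9 bp
  [134,139): 5 bp
  [139,157): 18 bp
  [157,165): 8 bp
  [165,177): 12 bp
  [177,183): 6 bp
  [183,188): 5 bp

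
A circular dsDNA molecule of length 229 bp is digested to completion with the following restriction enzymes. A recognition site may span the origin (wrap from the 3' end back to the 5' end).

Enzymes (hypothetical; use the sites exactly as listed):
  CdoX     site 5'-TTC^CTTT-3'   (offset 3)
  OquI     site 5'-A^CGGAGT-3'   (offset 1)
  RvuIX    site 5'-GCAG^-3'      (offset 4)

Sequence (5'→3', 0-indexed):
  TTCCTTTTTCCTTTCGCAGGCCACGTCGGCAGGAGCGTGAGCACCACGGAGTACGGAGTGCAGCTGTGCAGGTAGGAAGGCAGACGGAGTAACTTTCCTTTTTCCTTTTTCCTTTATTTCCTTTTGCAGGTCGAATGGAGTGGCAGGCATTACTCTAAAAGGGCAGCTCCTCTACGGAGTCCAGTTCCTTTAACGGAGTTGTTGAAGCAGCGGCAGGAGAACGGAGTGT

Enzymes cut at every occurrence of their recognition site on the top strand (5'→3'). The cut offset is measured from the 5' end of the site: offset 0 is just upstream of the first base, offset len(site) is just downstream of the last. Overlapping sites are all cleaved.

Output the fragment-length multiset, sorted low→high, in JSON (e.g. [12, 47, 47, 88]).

[1,5,6,6,7,7,7,7,8,8,9,9,9,10,11,12,13,13,13,14,17,17,20]

Per-enzyme occurrences:
  CdoX TTCCTTT/3: at [0, 7, 94, 101, 108, 117, 184] ⇒ [3, 10, 97, 104, 111, 120, 187]
  OquI ACGGAGT/1: at [45, 52, 83, 173, 192, 220] ⇒ [46, 53, 84, 174, 193, 221]
  RvuIX GCAG/4: at [15, 28, 59, 67, 79, 125, 142, 162, 206, 212] ⇒ [19, 32, 63, 71, 83, 129, 146, 166, 210, 216]

Pooled cuts: [3, 10, 19, 32, 46, 53, 63, 71, 83, 84, 97, 104, 111, 120, 129, 146, 166, 174, 187, 193, 210, 216, 221]

Fragment lengths:
  3→10: 7 bp
  10→19: 9 bp
  19→32: 13 bp
  32→46: 14 bp
  46→53: 7 bp
  53→63: 10 bp
  63→71: 8 bp
  71→83: 12 bp
  83→84: 1 bp
  84→97: 13 bp
  97→104: 7 bp
  104→111: 7 bp
  111→120: 9 bp
  120→129: 9 bp
  129→146: 17 bp
  146→166: 20 bp
  166→174: 8 bp
  174→187: 13 bp
  187→193: 6 bp
  193→210: 17 bp
  210→216: 6 bp
  216→221: 5 bp
  221→3 (wrap): 229-221+3 = 11 bp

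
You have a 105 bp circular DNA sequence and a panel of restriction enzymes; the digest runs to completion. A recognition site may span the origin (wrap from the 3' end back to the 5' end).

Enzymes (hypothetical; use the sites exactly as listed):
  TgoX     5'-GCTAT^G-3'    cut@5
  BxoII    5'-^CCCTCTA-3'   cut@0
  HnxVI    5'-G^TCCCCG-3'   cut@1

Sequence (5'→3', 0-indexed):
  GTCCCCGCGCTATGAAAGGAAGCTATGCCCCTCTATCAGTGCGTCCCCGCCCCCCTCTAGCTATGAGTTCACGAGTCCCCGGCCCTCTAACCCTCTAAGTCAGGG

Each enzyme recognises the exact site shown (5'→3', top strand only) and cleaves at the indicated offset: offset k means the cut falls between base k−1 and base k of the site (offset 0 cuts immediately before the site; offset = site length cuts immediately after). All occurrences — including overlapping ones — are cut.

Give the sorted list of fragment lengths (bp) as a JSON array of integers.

[2,7,8,9,11,12,12,13,15,16]

Per-enzyme occurrences:
  TgoX GCTATG/5: at [8, 21, 59] ⇒ [13, 26, 64]
  BxoII CCCTCTA/0: at [28, 52, 82, 90] ⇒ [28, 52, 82, 90]
  HnxVI GTCCCCG/1: at [0, 42, 74] ⇒ [1, 43, 75]

Pooled cuts: [1, 13, 26, 28, 43, 52, 64, 75, 82, 90]

Fragment lengths:
  1→13: 12 bp
  13→26: 13 bp
  26→28: 2 bp
  28→43: 15 bp
  43→52: 9 bp
  52→64: 12 bp
  64→75: 11 bp
  75→82: 7 bp
  82→90: 8 bp
  90→1 (wrap): 105-90+1 = 16 bp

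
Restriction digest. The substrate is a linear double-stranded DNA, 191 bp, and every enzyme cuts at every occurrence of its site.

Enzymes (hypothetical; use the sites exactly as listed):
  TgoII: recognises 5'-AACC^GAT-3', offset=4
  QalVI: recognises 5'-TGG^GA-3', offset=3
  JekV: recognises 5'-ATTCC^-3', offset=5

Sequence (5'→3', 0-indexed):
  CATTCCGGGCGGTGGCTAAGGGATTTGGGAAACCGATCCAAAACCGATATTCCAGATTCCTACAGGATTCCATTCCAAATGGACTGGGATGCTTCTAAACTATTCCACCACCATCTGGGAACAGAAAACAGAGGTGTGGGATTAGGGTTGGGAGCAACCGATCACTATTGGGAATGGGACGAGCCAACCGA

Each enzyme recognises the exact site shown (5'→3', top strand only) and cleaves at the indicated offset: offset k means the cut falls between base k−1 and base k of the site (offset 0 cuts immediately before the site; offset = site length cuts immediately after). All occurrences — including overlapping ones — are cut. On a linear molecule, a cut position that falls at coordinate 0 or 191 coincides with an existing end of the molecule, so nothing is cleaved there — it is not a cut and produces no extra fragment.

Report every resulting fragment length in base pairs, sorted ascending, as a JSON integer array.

[5,6,6,6,7,8,8,11,11,11,12,12,12,14,19,21,22]

Site scan:
  TgoII AACCGAT/4: at [30, 41, 155] ⇒ [34, 45, 159]
  QalVI TGGGA/3: at [25, 84, 115, 136, 148, 168, 174] ⇒ [28, 87, 118, 139, 151, 171, 177]
  JekV ATTCC/5: at [1, 48, 55, 66, 71, 101] ⇒ [6, 53, 60, 71, 76, 106]

Pooled cuts: [6, 28, 34, 45, 53, 60, 71, 76, 87, 106, 118, 139, 151, 159, 171, 177]

Fragments:
  [0,6): 6 bp
  [6,28): 22 bp
  [28,34): 6 bp
  [34,45): 11 bp
  [45,53): 8 bp
  [53,60): 7 bp
  [60,71): 11 bp
  [71,76): 5 bp
  [76,87): 11 bp
  [87,106): 19 bp
  [106,118): 12 bp
  [118,139): 21 bp
  [139,151): 12 bp
  [151,159): 8 bp
  [159,171): 12 bp
  [171,177): 6 bp
  [177,191): 14 bp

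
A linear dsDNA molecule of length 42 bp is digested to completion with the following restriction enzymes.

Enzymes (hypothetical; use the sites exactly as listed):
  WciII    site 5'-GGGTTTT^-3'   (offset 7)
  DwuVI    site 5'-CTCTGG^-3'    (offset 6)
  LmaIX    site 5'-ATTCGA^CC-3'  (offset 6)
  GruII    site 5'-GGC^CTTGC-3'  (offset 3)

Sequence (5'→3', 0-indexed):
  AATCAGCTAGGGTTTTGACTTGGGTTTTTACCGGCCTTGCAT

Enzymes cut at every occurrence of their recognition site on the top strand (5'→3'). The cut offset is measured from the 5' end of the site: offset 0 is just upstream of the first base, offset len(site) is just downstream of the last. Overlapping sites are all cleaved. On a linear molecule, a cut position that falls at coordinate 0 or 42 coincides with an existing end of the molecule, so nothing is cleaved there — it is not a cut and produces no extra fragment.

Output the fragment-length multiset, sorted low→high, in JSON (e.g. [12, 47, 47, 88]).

Site scan:
  WciII GGGTTTT/7: at [9, 21] ⇒ [16, 28]
  DwuVI (CTCTGG, off=6): no sites
  LmaIX (ATTCGACC, off=6): no sites
  GruII GGCCTTGC/3: at [32] ⇒ [35]

Pooled cuts: [16, 28, 35]

Fragments:
  [0,16): 16 bp
  [16,28): 12 bp
  [28,35): 7 bp
  [35,42): 7 bp

[7,7,12,16]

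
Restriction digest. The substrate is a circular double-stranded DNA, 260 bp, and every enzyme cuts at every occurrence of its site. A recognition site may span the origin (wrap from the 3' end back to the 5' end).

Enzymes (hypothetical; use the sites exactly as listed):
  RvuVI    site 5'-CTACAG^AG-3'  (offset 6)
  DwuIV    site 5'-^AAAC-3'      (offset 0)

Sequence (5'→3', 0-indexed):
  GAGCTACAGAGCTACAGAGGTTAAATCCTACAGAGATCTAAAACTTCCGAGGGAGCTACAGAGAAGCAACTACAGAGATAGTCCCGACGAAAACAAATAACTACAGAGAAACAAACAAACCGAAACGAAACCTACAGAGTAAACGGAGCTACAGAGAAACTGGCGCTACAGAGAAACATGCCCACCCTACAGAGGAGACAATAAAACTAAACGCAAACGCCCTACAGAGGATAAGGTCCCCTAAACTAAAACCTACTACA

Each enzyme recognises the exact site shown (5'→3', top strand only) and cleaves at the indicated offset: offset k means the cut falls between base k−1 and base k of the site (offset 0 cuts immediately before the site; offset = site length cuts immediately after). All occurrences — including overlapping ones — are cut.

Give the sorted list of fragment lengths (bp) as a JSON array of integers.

[2,2,2,3,4,4,5,5,6,6,6,7,8,8,10,11,13,13,14,14,15,15,15,16,16,19,21]

Site scan:
  RvuVI CTACAGAG/6: at [3, 11, 27, 55, 69, 100, 131, 148, 165, 186, 221, 255] ⇒ [1, 9, 17, 33, 61, 75, 106, 137, 154, 171, 192, 227]
  DwuIV AAAC/0: at [40, 90, 108, 112, 116, 122, 127, 140, 156, 173, 203, 208, 214, 242, 248] ⇒ [40, 90, 108, 112, 116, 122, 127, 140, 156, 173, 203, 208, 214, 242, 248]

Pooled cuts: [1, 9, 17, 33, 40, 61, 75, 90, 106, 108, 112, 116, 122, 127, 137, 140, 154, 156, 171, 173, 192, 203, 208, 214, 227, 242, 248]

Fragments:
  1→9: 8 bp
  9→17: 8 bp
  17→33: 16 bp
  33→40: 7 bp
  40→61: 21 bp
  61→75: 14 bp
  75→90: 15 bp
  90→106: 16 bp
  106→108: 2 bp
  108→112: 4 bp
  112→116: 4 bp
  116→122: 6 bp
  122→127: 5 bp
  127→137: 10 bp
  137→140: 3 bp
  140→154: 14 bp
  154→156: 2 bp
  156→171: 15 bp
  171→173: 2 bp
  173→192: 19 bp
  192→203: 11 bp
  203→208: 5 bp
  208→214: 6 bp
  214→227: 13 bp
  227→242: 15 bp
  242→248: 6 bp
  248→1 (wrap): 260-248+1 = 13 bp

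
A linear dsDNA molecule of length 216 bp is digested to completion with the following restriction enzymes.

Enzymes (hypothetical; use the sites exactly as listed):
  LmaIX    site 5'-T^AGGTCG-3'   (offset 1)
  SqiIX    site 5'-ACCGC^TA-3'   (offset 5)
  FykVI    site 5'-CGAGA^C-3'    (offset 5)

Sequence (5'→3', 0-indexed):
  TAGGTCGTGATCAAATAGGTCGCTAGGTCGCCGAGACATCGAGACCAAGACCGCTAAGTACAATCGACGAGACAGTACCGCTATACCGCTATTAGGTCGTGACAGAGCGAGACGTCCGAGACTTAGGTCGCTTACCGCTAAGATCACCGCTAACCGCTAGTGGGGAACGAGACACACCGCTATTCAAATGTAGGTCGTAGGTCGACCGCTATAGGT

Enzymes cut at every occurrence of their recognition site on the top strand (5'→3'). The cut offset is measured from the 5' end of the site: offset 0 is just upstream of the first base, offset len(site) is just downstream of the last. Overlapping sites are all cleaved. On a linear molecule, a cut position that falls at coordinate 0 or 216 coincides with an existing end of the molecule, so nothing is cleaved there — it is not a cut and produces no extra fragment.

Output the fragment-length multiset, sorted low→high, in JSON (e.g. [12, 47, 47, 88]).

[1,3,4,7,7,7,8,8,8,8,9,9,10,11,11,12,12,14,15,15,18,19]

Per-enzyme occurrences:
  LmaIX TAGGTCG/1: at [0, 15, 23, 92, 123, 190, 197] ⇒ [1, 16, 24, 93, 124, 191, 198]
  SqiIX ACCGCTA/5: at [49, 76, 84, 133, 145, 152, 175, 204] ⇒ [54, 81, 89, 138, 150, 157, 180, 209]
  FykVI CGAGAC/5: at [31, 39, 67, 107, 116, 167] ⇒ [36, 44, 72, 112, 121, 172]

All cut coordinates (distinct, sorted): [1, 16, 24, 36, 44, 54, 72, 81, 89, 93, 112, 121, 124, 138, 150, 157, 172, 180, 191, 198, 209]

Fragment lengths:
  [0,1): 1 bp
  [1,16): 15 bp
  [16,24): 8 bp
  [24,36): 12 bp
  [36,44): 8 bp
  [44,54): 10 bp
  [54,72): 18 bp
  [72,81): 9 bp
  [81,89): 8 bp
  [89,93): 4 bp
  [93,112): 19 bp
  [112,121): 9 bp
  [121,124): 3 bp
  [124,138): 14 bp
  [138,150): 12 bp
  [150,157): 7 bp
  [157,172): 15 bp
  [172,180): 8 bp
  [180,191): 11 bp
  [191,198): 7 bp
  [198,209): 11 bp
  [209,216): 7 bp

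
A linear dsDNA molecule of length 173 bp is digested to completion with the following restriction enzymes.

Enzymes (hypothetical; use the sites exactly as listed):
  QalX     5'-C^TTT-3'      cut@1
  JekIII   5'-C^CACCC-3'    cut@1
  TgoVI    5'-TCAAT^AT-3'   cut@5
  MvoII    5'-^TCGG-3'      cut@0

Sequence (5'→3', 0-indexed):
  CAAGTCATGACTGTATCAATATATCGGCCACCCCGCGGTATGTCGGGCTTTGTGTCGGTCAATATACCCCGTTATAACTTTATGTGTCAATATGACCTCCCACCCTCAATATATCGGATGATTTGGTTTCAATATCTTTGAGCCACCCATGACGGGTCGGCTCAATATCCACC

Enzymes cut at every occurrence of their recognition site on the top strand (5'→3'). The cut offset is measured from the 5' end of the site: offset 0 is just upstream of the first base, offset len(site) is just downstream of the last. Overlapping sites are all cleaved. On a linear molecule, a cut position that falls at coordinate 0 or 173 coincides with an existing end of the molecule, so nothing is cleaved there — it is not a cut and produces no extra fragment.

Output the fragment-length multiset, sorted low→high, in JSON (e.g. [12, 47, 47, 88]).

[3,3,3,5,6,6,7,7,9,9,10,10,13,13,14,15,20,20]

Site scan:
  QalX CTTT/1: at [47, 77, 135] ⇒ [48, 78, 136]
  JekIII CCACCC/1: at [27, 99, 142] ⇒ [28, 100, 143]
  TgoVI TCAATAT/5: at [15, 58, 86, 105, 128, 161] ⇒ [20, 63, 91, 110, 133, 166]
  MvoII TCGG/0: at [23, 42, 54, 113, 156] ⇒ [23, 42, 54, 113, 156]

Pooled cuts: [20, 23, 28, 42, 48, 54, 63, 78, 91, 100, 110, 113, 133, 136, 143, 156, 166]

Fragment lengths:
  [0,20): 20 bp
  [20,23): 3 bp
  [23,28): 5 bp
  [28,42): 14 bp
  [42,48): 6 bp
  [48,54): 6 bp
  [54,63): 9 bp
  [63,78): 15 bp
  [78,91): 13 bp
  [91,100): 9 bp
  [100,110): 10 bp
  [110,113): 3 bp
  [113,133): 20 bp
  [133,136): 3 bp
  [136,143): 7 bp
  [143,156): 13 bp
  [156,166): 10 bp
  [166,173): 7 bp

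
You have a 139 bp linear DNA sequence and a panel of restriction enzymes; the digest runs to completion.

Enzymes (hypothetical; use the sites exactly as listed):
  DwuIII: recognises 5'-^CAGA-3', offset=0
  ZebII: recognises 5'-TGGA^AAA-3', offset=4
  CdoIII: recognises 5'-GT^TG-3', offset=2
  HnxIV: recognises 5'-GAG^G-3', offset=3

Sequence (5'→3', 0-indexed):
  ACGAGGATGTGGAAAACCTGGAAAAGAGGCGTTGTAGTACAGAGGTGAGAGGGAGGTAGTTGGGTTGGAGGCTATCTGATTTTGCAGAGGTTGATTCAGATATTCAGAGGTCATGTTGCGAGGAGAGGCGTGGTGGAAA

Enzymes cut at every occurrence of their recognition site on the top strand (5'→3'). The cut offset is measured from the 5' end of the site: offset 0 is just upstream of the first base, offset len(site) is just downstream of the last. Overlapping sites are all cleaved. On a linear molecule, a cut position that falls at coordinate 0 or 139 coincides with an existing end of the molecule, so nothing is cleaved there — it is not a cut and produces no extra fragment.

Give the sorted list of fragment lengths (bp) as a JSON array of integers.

Site scan:
  DwuIII CAGA/0: at [39, 84, 96, 104] ⇒ [39, 84, 96, 104]
  ZebII TGGAAAA/4: at [9, 18] ⇒ [13, 22]
  CdoIII GTTG/2: at [30, 58, 63, 89, 114] ⇒ [32, 60, 65, 91, 116]
  HnxIV GAGG/3: at [2, 25, 41, 48, 52, 67, 86, 106, 119, 124] ⇒ [5, 28, 44, 51, 55, 70, 89, 109, 122, 127]

Pooled cuts: [5, 13, 22, 28, 32, 39, 44, 51, 55, 60, 65, 70, 84, 89, 91, 96, 104, 109, 116, 122, 127]

Fragment lengths:
  [0,5): 5 bp
  [5,13): 8 bp
  [13,22): 9 bp
  [22,28): 6 bp
  [28,32): 4 bp
  [32,39): 7 bp
  [39,44): 5 bp
  [44,51): 7 bp
  [51,55): 4 bp
  [55,60): 5 bp
  [60,65): 5 bp
  [65,70): 5 bp
  [70,84): 14 bp
  [84,89): 5 bp
  [89,91): 2 bp
  [91,96): 5 bp
  [96,104): 8 bp
  [104,109): 5 bp
  [109,116): 7 bp
  [116,122): 6 bp
  [122,127): 5 bp
  [127,139): 12 bp

[2,4,4,5,5,5,5,5,5,5,5,5,6,6,7,7,7,8,8,9,12,14]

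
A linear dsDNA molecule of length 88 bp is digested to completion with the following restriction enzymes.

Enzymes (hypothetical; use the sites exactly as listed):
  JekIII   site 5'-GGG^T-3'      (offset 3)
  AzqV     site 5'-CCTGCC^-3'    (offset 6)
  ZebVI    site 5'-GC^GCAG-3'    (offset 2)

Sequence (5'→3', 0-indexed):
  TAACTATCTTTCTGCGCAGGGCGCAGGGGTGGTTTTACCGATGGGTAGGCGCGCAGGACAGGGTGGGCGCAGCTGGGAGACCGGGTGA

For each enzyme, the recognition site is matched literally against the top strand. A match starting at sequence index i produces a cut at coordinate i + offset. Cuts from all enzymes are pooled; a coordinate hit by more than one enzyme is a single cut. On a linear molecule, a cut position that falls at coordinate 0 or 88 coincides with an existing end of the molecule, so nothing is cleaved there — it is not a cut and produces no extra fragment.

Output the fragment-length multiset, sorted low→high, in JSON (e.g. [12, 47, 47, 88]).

Per-enzyme occurrences:
  JekIII GGGT/3: at [26, 42, 60, 82] ⇒ [29, 45, 63, 85]
  AzqV (CCTGCC, off=6): no sites
  ZebVI GCGCAG/2: at [13, 20, 50, 66] ⇒ [15, 22, 52, 68]

All cut coordinates (distinct, sorted): [15, 22, 29, 45, 52, 63, 68, 85]

Fragments:
  [0,15): 15 bp
  [15,22): 7 bp
  [22,29): 7 bp
  [29,45): 16 bp
  [45,52): 7 bp
  [52,63): 11 bp
  [63,68): 5 bp
  [68,85): 17 bp
  [85,88): 3 bp

[3,5,7,7,7,11,15,16,17]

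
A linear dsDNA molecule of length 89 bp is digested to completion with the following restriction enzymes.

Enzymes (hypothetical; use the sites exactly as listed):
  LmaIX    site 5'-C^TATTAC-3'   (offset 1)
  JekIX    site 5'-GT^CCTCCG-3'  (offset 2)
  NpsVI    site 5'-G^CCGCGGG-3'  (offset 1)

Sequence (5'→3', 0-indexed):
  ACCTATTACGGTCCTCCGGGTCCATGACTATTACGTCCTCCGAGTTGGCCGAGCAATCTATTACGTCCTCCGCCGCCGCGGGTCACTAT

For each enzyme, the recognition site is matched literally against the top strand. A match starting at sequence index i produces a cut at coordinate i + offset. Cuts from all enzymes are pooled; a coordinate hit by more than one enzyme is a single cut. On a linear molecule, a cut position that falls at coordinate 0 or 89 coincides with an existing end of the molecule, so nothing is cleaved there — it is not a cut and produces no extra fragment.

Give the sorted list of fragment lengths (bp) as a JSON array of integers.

[3,8,8,9,9,14,16,22]

Per-enzyme occurrences:
  LmaIX (CTATTAC, off=1): starts [2, 27, 57] → cuts [3, 28, 58]
  JekIX (GTCCTCCG, off=2): starts [10, 34, 64] → cuts [12, 36, 66]
  NpsVI (GCCGCGGG, off=1): starts [74] → cuts [75]

All cut coordinates (distinct, sorted): [3, 12, 28, 36, 58, 66, 75]

Fragments:
  [0,3): 3 bp
  [3,12): 9 bp
  [12,28): 16 bp
  [28,36): 8 bp
  [36,58): 22 bp
  [58,66): 8 bp
  [66,75): 9 bp
  [75,89): 14 bp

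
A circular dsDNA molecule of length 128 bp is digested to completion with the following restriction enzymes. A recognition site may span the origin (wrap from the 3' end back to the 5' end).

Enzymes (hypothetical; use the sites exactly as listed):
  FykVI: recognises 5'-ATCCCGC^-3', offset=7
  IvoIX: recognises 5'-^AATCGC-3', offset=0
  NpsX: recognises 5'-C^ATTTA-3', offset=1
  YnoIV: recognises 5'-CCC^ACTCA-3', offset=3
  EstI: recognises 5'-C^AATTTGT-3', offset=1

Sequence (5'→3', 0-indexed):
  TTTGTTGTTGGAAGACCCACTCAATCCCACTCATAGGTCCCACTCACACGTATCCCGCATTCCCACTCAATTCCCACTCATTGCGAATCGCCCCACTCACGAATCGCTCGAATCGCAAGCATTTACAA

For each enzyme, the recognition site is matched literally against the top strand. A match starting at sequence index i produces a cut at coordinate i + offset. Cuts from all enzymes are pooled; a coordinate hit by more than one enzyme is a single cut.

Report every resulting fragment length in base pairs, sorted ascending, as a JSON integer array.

[6,6,7,9,9,10,10,10,11,13,17,20]

Per-enzyme occurrences:
  FykVI (ATCCCGC, off=7): starts [51] → cuts [58]
  IvoIX (AATCGC, off=0): starts [85, 101, 110] → cuts [85, 101, 110]
  NpsX (CATTTA, off=1): starts [119] → cuts [120]
  YnoIV (CCCACTCA, off=3): starts [15, 25, 38, 61, 72, 91] → cuts [18, 28, 41, 64, 75, 94]
  EstI (CAATTTGT, off=1): starts [125] → cuts [126]

All cut coordinates (distinct, sorted): [18, 28, 41, 58, 64, 75, 85, 94, 101, 110, 120, 126]

Fragments:
  18→28: 10 bp
  28→41: 13 bp
  41→58: 17 bp
  58→64: 6 bp
  64→75: 11 bp
  75→85: 10 bp
  85→94: 9 bp
  94→101: 7 bp
  101→110: 9 bp
  110→120: 10 bp
  120→126: 6 bp
  126→18 (wrap): 128-126+18 = 20 bp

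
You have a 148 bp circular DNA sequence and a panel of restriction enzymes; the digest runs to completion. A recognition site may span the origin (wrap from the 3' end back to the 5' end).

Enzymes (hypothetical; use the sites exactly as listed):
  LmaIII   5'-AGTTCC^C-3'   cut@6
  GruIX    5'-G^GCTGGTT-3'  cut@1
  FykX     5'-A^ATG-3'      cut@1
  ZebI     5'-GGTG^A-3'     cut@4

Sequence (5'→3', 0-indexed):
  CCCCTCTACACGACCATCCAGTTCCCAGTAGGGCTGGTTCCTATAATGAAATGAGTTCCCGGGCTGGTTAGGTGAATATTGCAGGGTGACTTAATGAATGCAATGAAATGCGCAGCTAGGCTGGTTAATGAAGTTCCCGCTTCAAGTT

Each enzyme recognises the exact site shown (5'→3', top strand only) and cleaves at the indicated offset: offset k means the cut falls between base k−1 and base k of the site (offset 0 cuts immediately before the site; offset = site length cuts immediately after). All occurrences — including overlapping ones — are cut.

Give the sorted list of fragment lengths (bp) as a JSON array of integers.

Per-enzyme occurrences:
  LmaIII AGTTCCC/6: at [19, 53, 131, 144] ⇒ [2, 25, 59, 137]
  GruIX GGCTGGTT/1: at [31, 61, 118] ⇒ [32, 62, 119]
  FykX AATG/1: at [44, 49, 92, 96, 101, 106, 126] ⇒ [45, 50, 93, 97, 102, 107, 127]
  ZebI GGTGA/4: at [70, 84] ⇒ [74, 88]

All cut coordinates (distinct, sorted): [2, 25, 32, 45, 50, 59, 62, 74, 88, 93, 97, 102, 107, 119, 127, 137]

Fragment lengths:
  2→25: 23 bp
  25→32: 7 bp
  32→45: 13 bp
  45→50: 5 bp
  50→59: 9 bp
  59→62: 3 bp
  62→74: 12 bp
  74→88: 14 bp
  88→93: 5 bp
  93→97: 4 bp
  97→102: 5 bp
  102→107: 5 bp
  107→119: 12 bp
  119→127: 8 bp
  127→137: 10 bp
  137→2 (wrap): 148-137+2 = 13 bp

[3,4,5,5,5,5,7,8,9,10,12,12,13,13,14,23]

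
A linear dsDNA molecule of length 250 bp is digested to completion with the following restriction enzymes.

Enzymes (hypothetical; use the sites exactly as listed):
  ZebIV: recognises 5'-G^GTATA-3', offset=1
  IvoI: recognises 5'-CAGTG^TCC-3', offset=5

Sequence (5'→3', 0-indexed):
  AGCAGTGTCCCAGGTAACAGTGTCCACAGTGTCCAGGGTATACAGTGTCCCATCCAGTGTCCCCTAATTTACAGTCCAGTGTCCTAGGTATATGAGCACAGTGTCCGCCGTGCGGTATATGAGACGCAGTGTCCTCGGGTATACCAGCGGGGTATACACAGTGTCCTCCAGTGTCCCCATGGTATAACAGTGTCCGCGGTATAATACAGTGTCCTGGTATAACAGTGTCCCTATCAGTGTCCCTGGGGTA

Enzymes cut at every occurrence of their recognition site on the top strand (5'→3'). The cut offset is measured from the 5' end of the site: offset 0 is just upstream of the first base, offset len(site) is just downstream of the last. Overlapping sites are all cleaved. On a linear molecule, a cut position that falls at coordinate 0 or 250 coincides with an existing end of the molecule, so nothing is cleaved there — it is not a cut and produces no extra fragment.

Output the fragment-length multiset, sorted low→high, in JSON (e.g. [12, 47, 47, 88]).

Scan for sites:
  ZebIV (GGTATA, off=1): starts [36, 86, 113, 137, 150, 180, 197, 215] → cuts [37, 87, 114, 138, 151, 181, 198, 216]
  IvoI (CAGTGTCC, off=5): starts [2, 17, 26, 42, 54, 76, 98, 126, 158, 168, 187, 206, 222, 234] → cuts [7, 22, 31, 47, 59, 81, 103, 131, 163, 173, 192, 211, 227, 239]

All cut coordinates (distinct, sorted): [7, 22, 31, 37, 47, 59, 81, 87, 103, 114, 131, 138, 151, 163, 173, 181, 192, 198, 211, 216, 227, 239]

Fragment lengths:
  [0,7): 7 bp
  [7,22): 15 bp
  [22,31): 9 bp
  [31,37): 6 bp
  [37,47): 10 bp
  [47,59): 12 bp
  [59,81): 22 bp
  [81,87): 6 bp
  [87,103): 16 bp
  [103,114): 11 bp
  [114,131): 17 bp
  [131,138): 7 bp
  [138,151): 13 bp
  [151,163): 12 bp
  [163,173): 10 bp
  [173,181): 8 bp
  [181,192): 11 bp
  [192,198): 6 bp
  [198,211): 13 bp
  [211,216): 5 bp
  [216,227): 11 bp
  [227,239): 12 bp
  [239,250): 11 bp

[5,6,6,6,7,7,8,9,10,10,11,11,11,11,12,12,12,13,13,15,16,17,22]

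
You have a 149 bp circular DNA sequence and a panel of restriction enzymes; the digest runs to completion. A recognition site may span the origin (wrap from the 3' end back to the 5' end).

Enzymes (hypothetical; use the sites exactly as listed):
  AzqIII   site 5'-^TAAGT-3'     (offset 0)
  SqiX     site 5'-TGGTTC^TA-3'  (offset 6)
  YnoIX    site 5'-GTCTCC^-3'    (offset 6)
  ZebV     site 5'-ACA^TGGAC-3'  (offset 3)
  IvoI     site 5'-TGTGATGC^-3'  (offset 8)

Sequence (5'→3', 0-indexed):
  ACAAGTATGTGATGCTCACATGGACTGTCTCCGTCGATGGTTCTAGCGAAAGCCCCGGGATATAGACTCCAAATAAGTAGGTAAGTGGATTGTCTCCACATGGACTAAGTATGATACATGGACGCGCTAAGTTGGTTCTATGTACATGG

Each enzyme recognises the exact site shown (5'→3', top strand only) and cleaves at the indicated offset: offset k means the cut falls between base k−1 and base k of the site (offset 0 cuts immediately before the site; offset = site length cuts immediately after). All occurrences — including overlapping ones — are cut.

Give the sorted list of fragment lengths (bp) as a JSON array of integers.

[3,5,5,8,8,9,11,11,12,13,16,18,30]

Site scan:
  AzqIII (TAAGT, off=0): starts [73, 81, 105, 127] → cuts [73, 81, 105, 127]
  SqiX (TGGTTCTA, off=6): starts [37, 132] → cuts [43, 138]
  YnoIX (GTCTCC, off=6): starts [26, 91] → cuts [32, 97]
  ZebV (ACATGGAC, off=3): starts [17, 97, 115, 143] → cuts [20, 100, 118, 146]
  IvoI (TGTGATGC, off=8): starts [7] → cuts [15]

All cut coordinates (distinct, sorted): [15, 20, 32, 43, 73, 81, 97, 100, 105, 118, 127, 138, 146]

Fragments:
  15→20: 5 bp
  20→32: 12 bp
  32→43: 11 bp
  43→73: 30 bp
  73→81: 8 bp
  81→97: 16 bp
  97→100: 3 bp
  100→105: 5 bp
  105→118: 13 bp
  118→127: 9 bp
  127→138: 11 bp
  138→146: 8 bp
  146→15 (wrap): 149-146+15 = 18 bp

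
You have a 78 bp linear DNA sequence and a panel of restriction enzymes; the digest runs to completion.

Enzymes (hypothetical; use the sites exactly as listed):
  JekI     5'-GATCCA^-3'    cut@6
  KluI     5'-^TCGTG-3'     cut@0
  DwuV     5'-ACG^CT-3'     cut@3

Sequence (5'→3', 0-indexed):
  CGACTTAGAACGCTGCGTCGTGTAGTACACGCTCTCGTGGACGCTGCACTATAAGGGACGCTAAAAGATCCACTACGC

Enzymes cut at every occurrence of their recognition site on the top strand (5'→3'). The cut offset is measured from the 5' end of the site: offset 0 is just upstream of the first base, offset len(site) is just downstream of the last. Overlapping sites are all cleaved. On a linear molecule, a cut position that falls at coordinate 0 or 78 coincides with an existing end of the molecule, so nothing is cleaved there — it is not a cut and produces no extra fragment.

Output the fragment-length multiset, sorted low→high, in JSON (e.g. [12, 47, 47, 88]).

Scan for sites:
  JekI (GATCCA, off=6): starts [66] → cuts [72]
  KluI (TCGTG, off=0): starts [17, 34] → cuts [17, 34]
  DwuV (ACGCT, off=3): starts [9, 28, 40, 57] → cuts [12, 31, 43, 60]

All cut coordinates (distinct, sorted): [12, 17, 31, 34, 43, 60, 72]

Fragment lengths:
  [0,12): 12 bp
  [12,17): 5 bp
  [17,31): 14 bp
  [31,34): 3 bp
  [34,43): 9 bp
  [43,60): 17 bp
  [60,72): 12 bp
  [72,78): 6 bp

[3,5,6,9,12,12,14,17]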